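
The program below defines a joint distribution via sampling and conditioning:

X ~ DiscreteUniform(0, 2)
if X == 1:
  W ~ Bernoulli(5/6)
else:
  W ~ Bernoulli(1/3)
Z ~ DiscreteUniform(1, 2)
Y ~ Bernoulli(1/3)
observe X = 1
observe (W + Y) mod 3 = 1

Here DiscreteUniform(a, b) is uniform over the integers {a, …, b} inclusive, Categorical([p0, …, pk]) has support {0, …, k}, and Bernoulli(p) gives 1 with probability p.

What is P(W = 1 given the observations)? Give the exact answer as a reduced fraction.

P(W = 1 | obs) = 10/11

Enumerate traces; 4 have nonzero weight after conditioning:
  (X=1, W=0, Z=1, Y=1) weight 1/108
  (X=1, W=0, Z=2, Y=1) weight 1/108
  (X=1, W=1, Z=1, Y=0) weight 5/54
  (X=1, W=1, Z=2, Y=0) weight 5/54
Group by W:
  weight(W=0) = 1/54
  weight(W=1) = 5/27
Total weight = 1/54 + 5/27 = 11/54
P(W=0 | obs) = 1/54 / 11/54 = 1/11
P(W=1 | obs) = 5/27 / 11/54 = 10/11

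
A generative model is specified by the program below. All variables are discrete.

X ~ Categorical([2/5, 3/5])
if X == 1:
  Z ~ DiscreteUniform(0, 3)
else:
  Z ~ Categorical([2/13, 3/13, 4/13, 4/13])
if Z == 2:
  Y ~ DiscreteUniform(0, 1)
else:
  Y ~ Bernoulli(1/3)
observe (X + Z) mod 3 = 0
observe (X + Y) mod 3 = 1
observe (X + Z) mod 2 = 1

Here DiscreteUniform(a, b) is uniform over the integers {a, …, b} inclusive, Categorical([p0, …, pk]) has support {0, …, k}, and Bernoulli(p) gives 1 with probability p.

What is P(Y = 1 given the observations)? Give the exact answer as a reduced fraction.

P(Y = 1 | obs) = 64/181

Enumerate traces; 2 have nonzero weight after conditioning:
  (X=0, Z=3, Y=1) weight 8/195
  (X=1, Z=2, Y=0) weight 3/40
Group by Y:
  weight(Y=0) = 3/40
  weight(Y=1) = 8/195
Total weight = 3/40 + 8/195 = 181/1560
P(Y=0 | obs) = 3/40 / 181/1560 = 117/181
P(Y=1 | obs) = 8/195 / 181/1560 = 64/181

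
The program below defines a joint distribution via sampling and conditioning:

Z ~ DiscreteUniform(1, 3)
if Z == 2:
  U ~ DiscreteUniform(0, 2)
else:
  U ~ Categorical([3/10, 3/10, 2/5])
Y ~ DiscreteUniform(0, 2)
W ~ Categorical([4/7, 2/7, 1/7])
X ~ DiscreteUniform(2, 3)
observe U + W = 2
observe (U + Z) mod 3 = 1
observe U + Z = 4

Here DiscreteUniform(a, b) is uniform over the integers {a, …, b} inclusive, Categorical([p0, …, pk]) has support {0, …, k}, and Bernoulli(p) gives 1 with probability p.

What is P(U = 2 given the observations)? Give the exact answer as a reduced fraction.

Enumerate traces; 12 have nonzero weight after conditioning:
  (Z=2, U=2, Y=0, W=0, X=2) weight 2/189
  (Z=2, U=2, Y=0, W=0, X=3) weight 2/189
  (Z=2, U=2, Y=1, W=0, X=2) weight 2/189
  (Z=2, U=2, Y=1, W=0, X=3) weight 2/189
  (Z=2, U=2, Y=2, W=0, X=2) weight 2/189
  (Z=2, U=2, Y=2, W=0, X=3) weight 2/189
  (Z=3, U=1, Y=0, W=1, X=2) weight 1/210
  (Z=3, U=1, Y=0, W=1, X=3) weight 1/210
  … 4 more
Group by U:
  weight(U=1) = 1/35
  weight(U=2) = 4/63
Total weight = 1/35 + 4/63 = 29/315
P(U=1 | obs) = 1/35 / 29/315 = 9/29
P(U=2 | obs) = 4/63 / 29/315 = 20/29

P(U = 2 | obs) = 20/29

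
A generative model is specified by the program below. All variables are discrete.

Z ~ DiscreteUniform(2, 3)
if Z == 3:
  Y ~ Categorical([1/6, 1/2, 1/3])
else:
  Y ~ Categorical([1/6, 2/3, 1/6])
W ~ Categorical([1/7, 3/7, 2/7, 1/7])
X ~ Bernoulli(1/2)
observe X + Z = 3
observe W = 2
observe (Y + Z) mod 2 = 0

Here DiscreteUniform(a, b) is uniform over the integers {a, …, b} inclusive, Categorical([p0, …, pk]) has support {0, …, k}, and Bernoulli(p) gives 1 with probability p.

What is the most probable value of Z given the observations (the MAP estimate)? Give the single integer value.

argmax_v P(Z = v | obs) = 3

Enumerate traces; 3 have nonzero weight after conditioning:
  (Z=2, Y=0, W=2, X=1) weight 1/84
  (Z=2, Y=2, W=2, X=1) weight 1/84
  (Z=3, Y=1, W=2, X=0) weight 1/28
Group by Z:
  weight(Z=2) = 1/42
  weight(Z=3) = 1/28
Total weight = 1/42 + 1/28 = 5/84
P(Z=2 | obs) = 1/42 / 5/84 = 2/5
P(Z=3 | obs) = 1/28 / 5/84 = 3/5
argmax = 3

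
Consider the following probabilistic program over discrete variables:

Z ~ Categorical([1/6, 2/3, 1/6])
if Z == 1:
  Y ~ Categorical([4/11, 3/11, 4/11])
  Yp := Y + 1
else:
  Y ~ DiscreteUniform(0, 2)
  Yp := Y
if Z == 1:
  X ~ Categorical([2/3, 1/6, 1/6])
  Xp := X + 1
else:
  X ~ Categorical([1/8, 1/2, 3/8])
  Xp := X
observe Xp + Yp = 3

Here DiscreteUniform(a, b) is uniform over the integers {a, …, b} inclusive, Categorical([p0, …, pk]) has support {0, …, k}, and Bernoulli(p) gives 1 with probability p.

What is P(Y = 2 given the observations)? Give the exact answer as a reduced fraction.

Enumerate traces; 6 have nonzero weight after conditioning:
  (Z=0, Y=1, X=2) weight 1/48
  (Z=0, Y=2, X=1) weight 1/36
  (Z=1, Y=0, X=1) weight 4/99
  (Z=1, Y=1, X=0) weight 4/33
  (Z=2, Y=1, X=2) weight 1/48
  (Z=2, Y=2, X=1) weight 1/36
Group by Y:
  weight(Y=0) = 4/99
  weight(Y=1) = 43/264
  weight(Y=2) = 1/18
Total weight = 4/99 + 43/264 + 1/18 = 205/792
P(Y=0 | obs) = 4/99 / 205/792 = 32/205
P(Y=1 | obs) = 43/264 / 205/792 = 129/205
P(Y=2 | obs) = 1/18 / 205/792 = 44/205

P(Y = 2 | obs) = 44/205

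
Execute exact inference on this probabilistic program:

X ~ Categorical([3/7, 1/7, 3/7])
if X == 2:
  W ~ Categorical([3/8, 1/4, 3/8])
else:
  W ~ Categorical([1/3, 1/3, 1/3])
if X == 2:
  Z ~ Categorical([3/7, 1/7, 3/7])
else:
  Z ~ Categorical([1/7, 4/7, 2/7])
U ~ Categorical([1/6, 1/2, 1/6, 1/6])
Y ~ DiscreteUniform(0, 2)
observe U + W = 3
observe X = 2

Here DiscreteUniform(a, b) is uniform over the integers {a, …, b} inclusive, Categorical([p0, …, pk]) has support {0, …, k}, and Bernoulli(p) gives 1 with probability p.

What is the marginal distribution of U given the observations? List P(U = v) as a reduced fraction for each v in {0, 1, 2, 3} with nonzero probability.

Enumerate traces; 27 have nonzero weight after conditioning:
  (X=2, W=0, Z=0, U=3, Y=0) weight 3/784
  (X=2, W=0, Z=0, U=3, Y=1) weight 3/784
  (X=2, W=0, Z=0, U=3, Y=2) weight 3/784
  (X=2, W=0, Z=1, U=3, Y=0) weight 1/784
  (X=2, W=0, Z=1, U=3, Y=1) weight 1/784
  (X=2, W=0, Z=1, U=3, Y=2) weight 1/784
  (X=2, W=0, Z=2, U=3, Y=0) weight 3/784
  (X=2, W=0, Z=2, U=3, Y=1) weight 3/784
  (X=2, W=1, Z=0, U=2, Y=0) weight 1/392
  (X=2, W=2, Z=0, U=1, Y=0) weight 9/784
  … 17 more
Group by U:
  weight(U=1) = 9/112
  weight(U=2) = 1/56
  weight(U=3) = 3/112
Total weight = 9/112 + 1/56 + 3/112 = 1/8
P(U=1 | obs) = 9/112 / 1/8 = 9/14
P(U=2 | obs) = 1/56 / 1/8 = 1/7
P(U=3 | obs) = 3/112 / 1/8 = 3/14

P(U=1) = 9/14, P(U=2) = 1/7, P(U=3) = 3/14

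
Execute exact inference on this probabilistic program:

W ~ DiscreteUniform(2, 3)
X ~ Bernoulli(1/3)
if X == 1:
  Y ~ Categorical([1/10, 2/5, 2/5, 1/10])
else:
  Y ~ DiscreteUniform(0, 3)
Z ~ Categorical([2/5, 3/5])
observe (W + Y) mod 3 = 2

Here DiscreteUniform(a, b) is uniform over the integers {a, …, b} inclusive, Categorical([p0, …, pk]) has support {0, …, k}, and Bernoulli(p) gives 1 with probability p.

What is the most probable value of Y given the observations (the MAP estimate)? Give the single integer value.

Enumerate traces; 12 have nonzero weight after conditioning:
  (W=2, X=0, Y=0, Z=0) weight 1/30
  (W=2, X=0, Y=0, Z=1) weight 1/20
  (W=2, X=0, Y=3, Z=0) weight 1/30
  (W=2, X=0, Y=3, Z=1) weight 1/20
  (W=2, X=1, Y=0, Z=0) weight 1/150
  (W=2, X=1, Y=0, Z=1) weight 1/100
  (W=2, X=1, Y=3, Z=0) weight 1/150
  (W=2, X=1, Y=3, Z=1) weight 1/100
  (W=3, X=0, Y=2, Z=0) weight 1/30
  … 3 more
Group by Y:
  weight(Y=0) = 1/10
  weight(Y=2) = 3/20
  weight(Y=3) = 1/10
Total weight = 1/10 + 3/20 + 1/10 = 7/20
P(Y=0 | obs) = 1/10 / 7/20 = 2/7
P(Y=2 | obs) = 3/20 / 7/20 = 3/7
P(Y=3 | obs) = 1/10 / 7/20 = 2/7
argmax = 2

argmax_v P(Y = v | obs) = 2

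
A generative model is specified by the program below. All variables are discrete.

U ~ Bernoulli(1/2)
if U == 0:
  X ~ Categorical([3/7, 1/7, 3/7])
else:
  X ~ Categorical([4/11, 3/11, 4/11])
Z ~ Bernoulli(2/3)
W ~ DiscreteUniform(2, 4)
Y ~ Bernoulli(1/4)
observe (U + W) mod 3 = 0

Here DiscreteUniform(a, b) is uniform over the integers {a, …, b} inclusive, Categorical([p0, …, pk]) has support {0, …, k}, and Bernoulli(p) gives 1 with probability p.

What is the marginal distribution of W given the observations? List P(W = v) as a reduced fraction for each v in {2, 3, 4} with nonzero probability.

Enumerate traces; 24 have nonzero weight after conditioning:
  (U=0, X=0, Z=0, W=3, Y=0) weight 1/56
  (U=0, X=0, Z=0, W=3, Y=1) weight 1/168
  (U=0, X=0, Z=1, W=3, Y=0) weight 1/28
  (U=0, X=0, Z=1, W=3, Y=1) weight 1/84
  (U=0, X=1, Z=0, W=3, Y=0) weight 1/168
  (U=0, X=1, Z=0, W=3, Y=1) weight 1/504
  (U=0, X=1, Z=1, W=3, Y=0) weight 1/84
  (U=0, X=1, Z=1, W=3, Y=1) weight 1/252
  (U=1, X=0, Z=0, W=2, Y=0) weight 1/66
  … 15 more
Group by W:
  weight(W=2) = 1/6
  weight(W=3) = 1/6
Total weight = 1/6 + 1/6 = 1/3
P(W=2 | obs) = 1/6 / 1/3 = 1/2
P(W=3 | obs) = 1/6 / 1/3 = 1/2

P(W=2) = 1/2, P(W=3) = 1/2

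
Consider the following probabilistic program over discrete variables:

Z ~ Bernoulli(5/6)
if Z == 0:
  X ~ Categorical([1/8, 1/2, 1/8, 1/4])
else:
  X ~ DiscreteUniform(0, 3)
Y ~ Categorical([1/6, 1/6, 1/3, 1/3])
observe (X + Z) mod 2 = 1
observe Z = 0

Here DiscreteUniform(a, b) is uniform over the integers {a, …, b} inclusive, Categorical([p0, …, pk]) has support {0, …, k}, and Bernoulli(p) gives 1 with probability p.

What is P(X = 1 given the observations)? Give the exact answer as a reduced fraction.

Enumerate traces; 8 have nonzero weight after conditioning:
  (Z=0, X=1, Y=0) weight 1/72
  (Z=0, X=1, Y=1) weight 1/72
  (Z=0, X=1, Y=2) weight 1/36
  (Z=0, X=1, Y=3) weight 1/36
  (Z=0, X=3, Y=0) weight 1/144
  (Z=0, X=3, Y=1) weight 1/144
  (Z=0, X=3, Y=2) weight 1/72
  (Z=0, X=3, Y=3) weight 1/72
Group by X:
  weight(X=1) = 1/12
  weight(X=3) = 1/24
Total weight = 1/12 + 1/24 = 1/8
P(X=1 | obs) = 1/12 / 1/8 = 2/3
P(X=3 | obs) = 1/24 / 1/8 = 1/3

P(X = 1 | obs) = 2/3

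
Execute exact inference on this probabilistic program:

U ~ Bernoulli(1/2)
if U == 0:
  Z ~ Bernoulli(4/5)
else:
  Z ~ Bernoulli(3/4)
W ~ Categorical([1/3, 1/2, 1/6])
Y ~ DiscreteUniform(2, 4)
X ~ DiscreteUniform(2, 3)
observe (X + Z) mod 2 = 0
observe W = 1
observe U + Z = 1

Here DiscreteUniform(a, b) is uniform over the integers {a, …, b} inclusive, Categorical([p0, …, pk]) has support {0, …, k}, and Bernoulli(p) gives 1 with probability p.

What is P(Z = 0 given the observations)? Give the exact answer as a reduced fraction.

Enumerate traces; 6 have nonzero weight after conditioning:
  (U=0, Z=1, W=1, Y=2, X=3) weight 1/30
  (U=0, Z=1, W=1, Y=3, X=3) weight 1/30
  (U=0, Z=1, W=1, Y=4, X=3) weight 1/30
  (U=1, Z=0, W=1, Y=2, X=2) weight 1/96
  (U=1, Z=0, W=1, Y=3, X=2) weight 1/96
  (U=1, Z=0, W=1, Y=4, X=2) weight 1/96
Group by Z:
  weight(Z=0) = 1/32
  weight(Z=1) = 1/10
Total weight = 1/32 + 1/10 = 21/160
P(Z=0 | obs) = 1/32 / 21/160 = 5/21
P(Z=1 | obs) = 1/10 / 21/160 = 16/21

P(Z = 0 | obs) = 5/21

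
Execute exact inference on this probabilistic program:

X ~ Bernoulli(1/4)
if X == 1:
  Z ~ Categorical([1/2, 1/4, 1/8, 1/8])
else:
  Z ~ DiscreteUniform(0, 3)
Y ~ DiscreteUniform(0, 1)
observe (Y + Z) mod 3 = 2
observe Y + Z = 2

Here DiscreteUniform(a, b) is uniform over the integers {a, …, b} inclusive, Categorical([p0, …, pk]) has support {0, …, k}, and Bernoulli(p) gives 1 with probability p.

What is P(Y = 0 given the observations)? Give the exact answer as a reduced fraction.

P(Y = 0 | obs) = 7/15

Enumerate traces; 4 have nonzero weight after conditioning:
  (X=0, Z=1, Y=1) weight 3/32
  (X=0, Z=2, Y=0) weight 3/32
  (X=1, Z=1, Y=1) weight 1/32
  (X=1, Z=2, Y=0) weight 1/64
Group by Y:
  weight(Y=0) = 7/64
  weight(Y=1) = 1/8
Total weight = 7/64 + 1/8 = 15/64
P(Y=0 | obs) = 7/64 / 15/64 = 7/15
P(Y=1 | obs) = 1/8 / 15/64 = 8/15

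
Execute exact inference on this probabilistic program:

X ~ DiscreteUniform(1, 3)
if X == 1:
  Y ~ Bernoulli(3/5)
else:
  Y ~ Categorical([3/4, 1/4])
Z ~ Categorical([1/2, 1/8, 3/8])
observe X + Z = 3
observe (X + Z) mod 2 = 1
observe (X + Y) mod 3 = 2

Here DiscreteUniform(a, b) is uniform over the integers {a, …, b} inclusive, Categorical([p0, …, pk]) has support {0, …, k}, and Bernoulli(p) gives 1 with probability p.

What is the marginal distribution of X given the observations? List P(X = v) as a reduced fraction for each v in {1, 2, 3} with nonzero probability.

P(X=1) = 12/17, P(X=2) = 5/17

Enumerate traces; 2 have nonzero weight after conditioning:
  (X=1, Y=1, Z=2) weight 3/40
  (X=2, Y=0, Z=1) weight 1/32
Group by X:
  weight(X=1) = 3/40
  weight(X=2) = 1/32
Total weight = 3/40 + 1/32 = 17/160
P(X=1 | obs) = 3/40 / 17/160 = 12/17
P(X=2 | obs) = 1/32 / 17/160 = 5/17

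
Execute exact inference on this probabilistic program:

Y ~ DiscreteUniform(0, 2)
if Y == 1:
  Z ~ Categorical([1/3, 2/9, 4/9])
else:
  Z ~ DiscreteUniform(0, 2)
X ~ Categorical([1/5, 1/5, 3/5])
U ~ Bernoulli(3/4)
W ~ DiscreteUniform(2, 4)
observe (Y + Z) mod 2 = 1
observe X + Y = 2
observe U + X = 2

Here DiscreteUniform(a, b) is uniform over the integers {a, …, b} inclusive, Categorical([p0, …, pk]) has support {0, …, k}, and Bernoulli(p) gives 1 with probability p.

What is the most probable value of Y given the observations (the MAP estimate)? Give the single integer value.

argmax_v P(Y = v | obs) = 1

Enumerate traces; 9 have nonzero weight after conditioning:
  (Y=0, Z=1, X=2, U=0, W=2) weight 1/180
  (Y=0, Z=1, X=2, U=0, W=3) weight 1/180
  (Y=0, Z=1, X=2, U=0, W=4) weight 1/180
  (Y=1, Z=0, X=1, U=1, W=2) weight 1/180
  (Y=1, Z=0, X=1, U=1, W=3) weight 1/180
  (Y=1, Z=0, X=1, U=1, W=4) weight 1/180
  (Y=1, Z=2, X=1, U=1, W=2) weight 1/135
  (Y=1, Z=2, X=1, U=1, W=3) weight 1/135
  … 1 more
Group by Y:
  weight(Y=0) = 1/60
  weight(Y=1) = 7/180
Total weight = 1/60 + 7/180 = 1/18
P(Y=0 | obs) = 1/60 / 1/18 = 3/10
P(Y=1 | obs) = 7/180 / 1/18 = 7/10
argmax = 1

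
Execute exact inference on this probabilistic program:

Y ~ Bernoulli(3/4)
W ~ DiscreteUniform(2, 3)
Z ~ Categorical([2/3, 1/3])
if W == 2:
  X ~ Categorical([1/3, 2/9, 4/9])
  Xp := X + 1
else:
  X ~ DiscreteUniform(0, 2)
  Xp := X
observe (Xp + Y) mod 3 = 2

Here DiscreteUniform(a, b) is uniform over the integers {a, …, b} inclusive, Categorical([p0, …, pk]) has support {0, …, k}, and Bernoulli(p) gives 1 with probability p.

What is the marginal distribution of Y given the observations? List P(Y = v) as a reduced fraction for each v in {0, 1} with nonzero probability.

P(Y=0) = 5/23, P(Y=1) = 18/23

Enumerate traces; 8 have nonzero weight after conditioning:
  (Y=0, W=2, Z=0, X=1) weight 1/54
  (Y=0, W=2, Z=1, X=1) weight 1/108
  (Y=0, W=3, Z=0, X=2) weight 1/36
  (Y=0, W=3, Z=1, X=2) weight 1/72
  (Y=1, W=2, Z=0, X=0) weight 1/12
  (Y=1, W=2, Z=1, X=0) weight 1/24
  (Y=1, W=3, Z=0, X=1) weight 1/12
  (Y=1, W=3, Z=1, X=1) weight 1/24
Group by Y:
  weight(Y=0) = 5/72
  weight(Y=1) = 1/4
Total weight = 5/72 + 1/4 = 23/72
P(Y=0 | obs) = 5/72 / 23/72 = 5/23
P(Y=1 | obs) = 1/4 / 23/72 = 18/23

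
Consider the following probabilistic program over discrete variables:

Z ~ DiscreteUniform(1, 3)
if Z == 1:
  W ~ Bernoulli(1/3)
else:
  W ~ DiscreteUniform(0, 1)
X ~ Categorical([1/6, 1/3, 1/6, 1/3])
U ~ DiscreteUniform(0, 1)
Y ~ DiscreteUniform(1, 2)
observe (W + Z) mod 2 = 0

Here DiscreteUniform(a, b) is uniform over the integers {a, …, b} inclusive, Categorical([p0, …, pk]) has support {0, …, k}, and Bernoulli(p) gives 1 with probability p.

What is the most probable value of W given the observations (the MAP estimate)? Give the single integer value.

argmax_v P(W = v | obs) = 1

Enumerate traces; 48 have nonzero weight after conditioning:
  (Z=1, W=1, X=0, U=0, Y=1) weight 1/216
  (Z=1, W=1, X=0, U=0, Y=2) weight 1/216
  (Z=1, W=1, X=0, U=1, Y=1) weight 1/216
  (Z=1, W=1, X=0, U=1, Y=2) weight 1/216
  (Z=1, W=1, X=1, U=0, Y=1) weight 1/108
  (Z=1, W=1, X=1, U=0, Y=2) weight 1/108
  (Z=1, W=1, X=1, U=1, Y=1) weight 1/108
  (Z=1, W=1, X=1, U=1, Y=2) weight 1/108
  (Z=2, W=0, X=0, U=0, Y=1) weight 1/144
  … 39 more
Group by W:
  weight(W=0) = 1/6
  weight(W=1) = 5/18
Total weight = 1/6 + 5/18 = 4/9
P(W=0 | obs) = 1/6 / 4/9 = 3/8
P(W=1 | obs) = 5/18 / 4/9 = 5/8
argmax = 1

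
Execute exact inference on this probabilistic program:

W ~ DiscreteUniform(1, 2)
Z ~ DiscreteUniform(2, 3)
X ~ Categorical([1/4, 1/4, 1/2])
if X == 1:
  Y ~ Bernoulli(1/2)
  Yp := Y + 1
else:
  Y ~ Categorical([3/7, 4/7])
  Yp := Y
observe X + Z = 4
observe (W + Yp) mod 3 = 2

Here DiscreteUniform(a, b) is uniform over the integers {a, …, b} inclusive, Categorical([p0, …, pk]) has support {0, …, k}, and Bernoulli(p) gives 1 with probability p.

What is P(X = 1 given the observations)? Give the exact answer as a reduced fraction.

P(X = 1 | obs) = 1/5

Enumerate traces; 3 have nonzero weight after conditioning:
  (W=1, Z=2, X=2, Y=1) weight 1/14
  (W=1, Z=3, X=1, Y=0) weight 1/32
  (W=2, Z=2, X=2, Y=0) weight 3/56
Group by X:
  weight(X=1) = 1/32
  weight(X=2) = 1/8
Total weight = 1/32 + 1/8 = 5/32
P(X=1 | obs) = 1/32 / 5/32 = 1/5
P(X=2 | obs) = 1/8 / 5/32 = 4/5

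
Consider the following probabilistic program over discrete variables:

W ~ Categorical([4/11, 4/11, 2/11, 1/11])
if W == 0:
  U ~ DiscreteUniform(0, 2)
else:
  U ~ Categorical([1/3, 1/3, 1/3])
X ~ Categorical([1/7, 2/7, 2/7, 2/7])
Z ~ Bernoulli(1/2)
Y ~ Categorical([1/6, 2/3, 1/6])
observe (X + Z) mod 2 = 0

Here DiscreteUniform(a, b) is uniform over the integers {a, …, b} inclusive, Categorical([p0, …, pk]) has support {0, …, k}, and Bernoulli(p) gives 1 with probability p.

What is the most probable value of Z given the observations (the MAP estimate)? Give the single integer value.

Enumerate traces; 144 have nonzero weight after conditioning:
  (W=0, U=0, X=0, Z=0, Y=0) weight 1/693
  (W=0, U=0, X=0, Z=0, Y=1) weight 4/693
  (W=0, U=0, X=0, Z=0, Y=2) weight 1/693
  (W=0, U=0, X=1, Z=1, Y=0) weight 2/693
  (W=0, U=0, X=1, Z=1, Y=1) weight 8/693
  (W=0, U=0, X=1, Z=1, Y=2) weight 2/693
  (W=0, U=0, X=2, Z=0, Y=0) weight 2/693
  (W=0, U=0, X=2, Z=0, Y=1) weight 8/693
  … 136 more
Group by Z:
  weight(Z=0) = 3/14
  weight(Z=1) = 2/7
Total weight = 3/14 + 2/7 = 1/2
P(Z=0 | obs) = 3/14 / 1/2 = 3/7
P(Z=1 | obs) = 2/7 / 1/2 = 4/7
argmax = 1

argmax_v P(Z = v | obs) = 1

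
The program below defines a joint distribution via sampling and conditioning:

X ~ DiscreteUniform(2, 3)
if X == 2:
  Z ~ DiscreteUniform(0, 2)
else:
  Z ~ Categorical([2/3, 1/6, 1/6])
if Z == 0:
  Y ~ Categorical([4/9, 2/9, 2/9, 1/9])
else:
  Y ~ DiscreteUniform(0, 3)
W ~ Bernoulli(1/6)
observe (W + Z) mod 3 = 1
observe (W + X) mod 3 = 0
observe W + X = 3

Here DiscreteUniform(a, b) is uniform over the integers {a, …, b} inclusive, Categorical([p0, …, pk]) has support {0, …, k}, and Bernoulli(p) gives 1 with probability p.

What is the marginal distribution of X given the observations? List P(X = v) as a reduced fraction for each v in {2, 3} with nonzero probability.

P(X=2) = 2/7, P(X=3) = 5/7

Enumerate traces; 8 have nonzero weight after conditioning:
  (X=2, Z=0, Y=0, W=1) weight 1/81
  (X=2, Z=0, Y=1, W=1) weight 1/162
  (X=2, Z=0, Y=2, W=1) weight 1/162
  (X=2, Z=0, Y=3, W=1) weight 1/324
  (X=3, Z=1, Y=0, W=0) weight 5/288
  (X=3, Z=1, Y=1, W=0) weight 5/288
  (X=3, Z=1, Y=2, W=0) weight 5/288
  (X=3, Z=1, Y=3, W=0) weight 5/288
Group by X:
  weight(X=2) = 1/36
  weight(X=3) = 5/72
Total weight = 1/36 + 5/72 = 7/72
P(X=2 | obs) = 1/36 / 7/72 = 2/7
P(X=3 | obs) = 5/72 / 7/72 = 5/7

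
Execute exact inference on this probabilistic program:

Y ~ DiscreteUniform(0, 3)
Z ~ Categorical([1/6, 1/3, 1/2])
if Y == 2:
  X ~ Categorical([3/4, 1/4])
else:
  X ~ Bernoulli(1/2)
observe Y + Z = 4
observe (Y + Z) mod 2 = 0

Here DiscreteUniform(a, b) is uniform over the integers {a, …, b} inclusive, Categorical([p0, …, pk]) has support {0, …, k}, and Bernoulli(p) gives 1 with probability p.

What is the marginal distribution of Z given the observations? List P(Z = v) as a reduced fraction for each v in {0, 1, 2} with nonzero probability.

Enumerate traces; 4 have nonzero weight after conditioning:
  (Y=2, Z=2, X=0) weight 3/32
  (Y=2, Z=2, X=1) weight 1/32
  (Y=3, Z=1, X=0) weight 1/24
  (Y=3, Z=1, X=1) weight 1/24
Group by Z:
  weight(Z=1) = 1/12
  weight(Z=2) = 1/8
Total weight = 1/12 + 1/8 = 5/24
P(Z=1 | obs) = 1/12 / 5/24 = 2/5
P(Z=2 | obs) = 1/8 / 5/24 = 3/5

P(Z=1) = 2/5, P(Z=2) = 3/5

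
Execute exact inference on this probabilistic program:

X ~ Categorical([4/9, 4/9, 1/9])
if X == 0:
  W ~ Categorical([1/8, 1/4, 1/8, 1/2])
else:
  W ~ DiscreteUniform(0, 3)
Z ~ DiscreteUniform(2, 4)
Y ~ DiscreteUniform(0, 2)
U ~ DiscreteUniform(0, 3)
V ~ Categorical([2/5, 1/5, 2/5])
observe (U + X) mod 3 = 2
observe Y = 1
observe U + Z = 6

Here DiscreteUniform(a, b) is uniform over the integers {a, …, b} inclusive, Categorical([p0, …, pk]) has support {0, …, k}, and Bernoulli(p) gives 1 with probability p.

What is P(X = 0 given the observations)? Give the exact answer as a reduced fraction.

P(X = 0 | obs) = 4/5

Enumerate traces; 24 have nonzero weight after conditioning:
  (X=0, W=0, Z=4, Y=1, U=2, V=0) weight 1/1620
  (X=0, W=0, Z=4, Y=1, U=2, V=1) weight 1/3240
  (X=0, W=0, Z=4, Y=1, U=2, V=2) weight 1/1620
  (X=0, W=1, Z=4, Y=1, U=2, V=0) weight 1/810
  (X=0, W=1, Z=4, Y=1, U=2, V=1) weight 1/1620
  (X=0, W=1, Z=4, Y=1, U=2, V=2) weight 1/810
  (X=0, W=2, Z=4, Y=1, U=2, V=0) weight 1/1620
  (X=0, W=2, Z=4, Y=1, U=2, V=1) weight 1/3240
  (X=2, W=0, Z=3, Y=1, U=3, V=0) weight 1/3240
  … 15 more
Group by X:
  weight(X=0) = 1/81
  weight(X=2) = 1/324
Total weight = 1/81 + 1/324 = 5/324
P(X=0 | obs) = 1/81 / 5/324 = 4/5
P(X=2 | obs) = 1/324 / 5/324 = 1/5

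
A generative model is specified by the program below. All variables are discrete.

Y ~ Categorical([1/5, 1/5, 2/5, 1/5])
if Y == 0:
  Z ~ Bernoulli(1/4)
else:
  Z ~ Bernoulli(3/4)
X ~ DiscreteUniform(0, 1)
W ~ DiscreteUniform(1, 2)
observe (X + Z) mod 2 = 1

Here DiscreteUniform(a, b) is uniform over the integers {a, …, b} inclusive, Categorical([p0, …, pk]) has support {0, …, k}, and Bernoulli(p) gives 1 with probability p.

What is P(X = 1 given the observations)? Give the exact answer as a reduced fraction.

Enumerate traces; 16 have nonzero weight after conditioning:
  (Y=0, Z=0, X=1, W=1) weight 3/80
  (Y=0, Z=0, X=1, W=2) weight 3/80
  (Y=0, Z=1, X=0, W=1) weight 1/80
  (Y=0, Z=1, X=0, W=2) weight 1/80
  (Y=1, Z=0, X=1, W=1) weight 1/80
  (Y=1, Z=0, X=1, W=2) weight 1/80
  (Y=1, Z=1, X=0, W=1) weight 3/80
  (Y=1, Z=1, X=0, W=2) weight 3/80
  … 8 more
Group by X:
  weight(X=0) = 13/40
  weight(X=1) = 7/40
Total weight = 13/40 + 7/40 = 1/2
P(X=0 | obs) = 13/40 / 1/2 = 13/20
P(X=1 | obs) = 7/40 / 1/2 = 7/20

P(X = 1 | obs) = 7/20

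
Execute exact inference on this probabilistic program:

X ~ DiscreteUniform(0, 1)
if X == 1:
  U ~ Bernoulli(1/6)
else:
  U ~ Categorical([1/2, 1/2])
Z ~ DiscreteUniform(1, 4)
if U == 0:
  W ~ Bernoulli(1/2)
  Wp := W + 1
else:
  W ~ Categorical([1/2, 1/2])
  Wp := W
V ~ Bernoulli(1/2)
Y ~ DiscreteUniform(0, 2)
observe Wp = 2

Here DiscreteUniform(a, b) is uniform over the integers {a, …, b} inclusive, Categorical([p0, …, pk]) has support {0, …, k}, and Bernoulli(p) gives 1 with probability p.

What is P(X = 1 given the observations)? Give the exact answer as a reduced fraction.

P(X = 1 | obs) = 5/8

Enumerate traces; 48 have nonzero weight after conditioning:
  (X=0, U=0, Z=1, W=1, V=0, Y=0) weight 1/192
  (X=0, U=0, Z=1, W=1, V=0, Y=1) weight 1/192
  (X=0, U=0, Z=1, W=1, V=0, Y=2) weight 1/192
  (X=0, U=0, Z=1, W=1, V=1, Y=0) weight 1/192
  (X=0, U=0, Z=1, W=1, V=1, Y=1) weight 1/192
  (X=0, U=0, Z=1, W=1, V=1, Y=2) weight 1/192
  (X=0, U=0, Z=2, W=1, V=0, Y=0) weight 1/192
  (X=0, U=0, Z=2, W=1, V=0, Y=1) weight 1/192
  (X=1, U=0, Z=1, W=1, V=0, Y=0) weight 5/576
  … 39 more
Group by X:
  weight(X=0) = 1/8
  weight(X=1) = 5/24
Total weight = 1/8 + 5/24 = 1/3
P(X=0 | obs) = 1/8 / 1/3 = 3/8
P(X=1 | obs) = 5/24 / 1/3 = 5/8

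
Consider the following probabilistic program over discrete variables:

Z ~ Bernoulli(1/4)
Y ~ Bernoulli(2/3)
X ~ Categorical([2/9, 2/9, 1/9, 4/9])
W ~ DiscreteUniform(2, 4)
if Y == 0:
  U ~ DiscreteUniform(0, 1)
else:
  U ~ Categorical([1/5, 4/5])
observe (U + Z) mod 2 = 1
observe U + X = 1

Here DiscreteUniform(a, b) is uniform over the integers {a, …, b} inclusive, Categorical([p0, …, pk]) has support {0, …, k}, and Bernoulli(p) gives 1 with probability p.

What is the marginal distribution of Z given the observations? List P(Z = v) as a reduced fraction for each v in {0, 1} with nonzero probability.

P(Z=0) = 7/8, P(Z=1) = 1/8

Enumerate traces; 12 have nonzero weight after conditioning:
  (Z=0, Y=0, X=0, W=2, U=1) weight 1/108
  (Z=0, Y=0, X=0, W=3, U=1) weight 1/108
  (Z=0, Y=0, X=0, W=4, U=1) weight 1/108
  (Z=0, Y=1, X=0, W=2, U=1) weight 4/135
  (Z=0, Y=1, X=0, W=3, U=1) weight 4/135
  (Z=0, Y=1, X=0, W=4, U=1) weight 4/135
  (Z=1, Y=0, X=1, W=2, U=0) weight 1/324
  (Z=1, Y=0, X=1, W=3, U=0) weight 1/324
  … 4 more
Group by Z:
  weight(Z=0) = 7/60
  weight(Z=1) = 1/60
Total weight = 7/60 + 1/60 = 2/15
P(Z=0 | obs) = 7/60 / 2/15 = 7/8
P(Z=1 | obs) = 1/60 / 2/15 = 1/8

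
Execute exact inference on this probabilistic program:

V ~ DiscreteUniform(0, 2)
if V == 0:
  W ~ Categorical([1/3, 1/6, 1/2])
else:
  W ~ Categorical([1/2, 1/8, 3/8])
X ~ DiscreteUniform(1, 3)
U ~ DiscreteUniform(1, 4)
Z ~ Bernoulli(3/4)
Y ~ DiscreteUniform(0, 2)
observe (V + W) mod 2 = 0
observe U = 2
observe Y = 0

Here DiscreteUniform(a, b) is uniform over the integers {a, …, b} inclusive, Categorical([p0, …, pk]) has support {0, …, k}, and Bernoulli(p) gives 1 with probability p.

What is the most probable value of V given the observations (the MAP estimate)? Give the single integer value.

argmax_v P(V = v | obs) = 2

Enumerate traces; 30 have nonzero weight after conditioning:
  (V=0, W=0, X=1, U=2, Z=0, Y=0) weight 1/1296
  (V=0, W=0, X=1, U=2, Z=1, Y=0) weight 1/432
  (V=0, W=0, X=2, U=2, Z=0, Y=0) weight 1/1296
  (V=0, W=0, X=2, U=2, Z=1, Y=0) weight 1/432
  (V=0, W=0, X=3, U=2, Z=0, Y=0) weight 1/1296
  (V=0, W=0, X=3, U=2, Z=1, Y=0) weight 1/432
  (V=0, W=2, X=1, U=2, Z=0, Y=0) weight 1/864
  (V=0, W=2, X=1, U=2, Z=1, Y=0) weight 1/288
  (V=1, W=1, X=1, U=2, Z=0, Y=0) weight 1/3456
  (V=2, W=0, X=1, U=2, Z=0, Y=0) weight 1/864
  … 20 more
Group by V:
  weight(V=0) = 5/216
  weight(V=1) = 1/288
  weight(V=2) = 7/288
Total weight = 5/216 + 1/288 + 7/288 = 11/216
P(V=0 | obs) = 5/216 / 11/216 = 5/11
P(V=1 | obs) = 1/288 / 11/216 = 3/44
P(V=2 | obs) = 7/288 / 11/216 = 21/44
argmax = 2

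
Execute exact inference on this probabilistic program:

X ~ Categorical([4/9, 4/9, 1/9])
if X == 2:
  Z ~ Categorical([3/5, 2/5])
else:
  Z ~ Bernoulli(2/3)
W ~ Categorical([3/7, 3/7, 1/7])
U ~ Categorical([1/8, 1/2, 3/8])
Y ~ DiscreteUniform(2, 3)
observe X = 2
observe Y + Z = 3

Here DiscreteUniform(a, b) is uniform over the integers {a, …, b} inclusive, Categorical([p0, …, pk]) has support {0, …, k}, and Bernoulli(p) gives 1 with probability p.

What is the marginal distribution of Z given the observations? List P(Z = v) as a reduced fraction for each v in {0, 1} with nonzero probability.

P(Z=0) = 3/5, P(Z=1) = 2/5

Enumerate traces; 18 have nonzero weight after conditioning:
  (X=2, Z=0, W=0, U=0, Y=3) weight 1/560
  (X=2, Z=0, W=0, U=1, Y=3) weight 1/140
  (X=2, Z=0, W=0, U=2, Y=3) weight 3/560
  (X=2, Z=0, W=1, U=0, Y=3) weight 1/560
  (X=2, Z=0, W=1, U=1, Y=3) weight 1/140
  (X=2, Z=0, W=1, U=2, Y=3) weight 3/560
  (X=2, Z=0, W=2, U=0, Y=3) weight 1/1680
  (X=2, Z=0, W=2, U=1, Y=3) weight 1/420
  (X=2, Z=1, W=0, U=0, Y=2) weight 1/840
  … 9 more
Group by Z:
  weight(Z=0) = 1/30
  weight(Z=1) = 1/45
Total weight = 1/30 + 1/45 = 1/18
P(Z=0 | obs) = 1/30 / 1/18 = 3/5
P(Z=1 | obs) = 1/45 / 1/18 = 2/5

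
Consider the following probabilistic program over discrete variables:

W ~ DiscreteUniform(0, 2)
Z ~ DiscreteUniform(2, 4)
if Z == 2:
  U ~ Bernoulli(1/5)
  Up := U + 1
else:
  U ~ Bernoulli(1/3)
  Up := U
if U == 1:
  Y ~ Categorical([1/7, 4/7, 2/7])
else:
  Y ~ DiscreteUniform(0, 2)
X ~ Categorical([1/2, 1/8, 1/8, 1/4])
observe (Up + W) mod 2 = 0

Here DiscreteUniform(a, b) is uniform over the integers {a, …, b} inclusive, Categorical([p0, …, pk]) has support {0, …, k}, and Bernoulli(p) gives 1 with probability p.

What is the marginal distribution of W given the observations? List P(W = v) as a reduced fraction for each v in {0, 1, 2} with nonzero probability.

Enumerate traces; 108 have nonzero weight after conditioning:
  (W=0, Z=2, U=1, Y=0, X=0) weight 1/630
  (W=0, Z=2, U=1, Y=0, X=1) weight 1/2520
  (W=0, Z=2, U=1, Y=0, X=2) weight 1/2520
  (W=0, Z=2, U=1, Y=0, X=3) weight 1/1260
  (W=0, Z=2, U=1, Y=1, X=0) weight 2/315
  (W=0, Z=2, U=1, Y=1, X=1) weight 1/630
  (W=0, Z=2, U=1, Y=1, X=2) weight 1/630
  (W=0, Z=2, U=1, Y=1, X=3) weight 1/315
  (W=1, Z=2, U=0, Y=0, X=0) weight 2/135
  (W=2, Z=2, U=1, Y=0, X=0) weight 1/630
  … 98 more
Group by W:
  weight(W=0) = 23/135
  weight(W=1) = 22/135
  weight(W=2) = 23/135
Total weight = 23/135 + 22/135 + 23/135 = 68/135
P(W=0 | obs) = 23/135 / 68/135 = 23/68
P(W=1 | obs) = 22/135 / 68/135 = 11/34
P(W=2 | obs) = 23/135 / 68/135 = 23/68

P(W=0) = 23/68, P(W=1) = 11/34, P(W=2) = 23/68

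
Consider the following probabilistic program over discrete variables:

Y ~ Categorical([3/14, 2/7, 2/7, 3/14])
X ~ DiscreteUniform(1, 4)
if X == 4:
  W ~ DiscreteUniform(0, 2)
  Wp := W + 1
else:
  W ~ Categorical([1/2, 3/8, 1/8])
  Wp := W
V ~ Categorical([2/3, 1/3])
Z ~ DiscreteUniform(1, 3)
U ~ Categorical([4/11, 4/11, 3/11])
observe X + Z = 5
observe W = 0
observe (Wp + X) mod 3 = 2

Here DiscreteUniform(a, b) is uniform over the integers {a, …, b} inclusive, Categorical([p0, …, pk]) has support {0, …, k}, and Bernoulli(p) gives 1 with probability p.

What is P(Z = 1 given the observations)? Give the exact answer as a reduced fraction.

Enumerate traces; 48 have nonzero weight after conditioning:
  (Y=0, X=2, W=0, V=0, Z=3, U=0) weight 1/462
  (Y=0, X=2, W=0, V=0, Z=3, U=1) weight 1/462
  (Y=0, X=2, W=0, V=0, Z=3, U=2) weight 1/616
  (Y=0, X=2, W=0, V=1, Z=3, U=0) weight 1/924
  (Y=0, X=2, W=0, V=1, Z=3, U=1) weight 1/924
  (Y=0, X=2, W=0, V=1, Z=3, U=2) weight 1/1232
  (Y=0, X=4, W=0, V=0, Z=1, U=0) weight 1/693
  (Y=0, X=4, W=0, V=0, Z=1, U=1) weight 1/693
  … 40 more
Group by Z:
  weight(Z=1) = 1/36
  weight(Z=3) = 1/24
Total weight = 1/36 + 1/24 = 5/72
P(Z=1 | obs) = 1/36 / 5/72 = 2/5
P(Z=3 | obs) = 1/24 / 5/72 = 3/5

P(Z = 1 | obs) = 2/5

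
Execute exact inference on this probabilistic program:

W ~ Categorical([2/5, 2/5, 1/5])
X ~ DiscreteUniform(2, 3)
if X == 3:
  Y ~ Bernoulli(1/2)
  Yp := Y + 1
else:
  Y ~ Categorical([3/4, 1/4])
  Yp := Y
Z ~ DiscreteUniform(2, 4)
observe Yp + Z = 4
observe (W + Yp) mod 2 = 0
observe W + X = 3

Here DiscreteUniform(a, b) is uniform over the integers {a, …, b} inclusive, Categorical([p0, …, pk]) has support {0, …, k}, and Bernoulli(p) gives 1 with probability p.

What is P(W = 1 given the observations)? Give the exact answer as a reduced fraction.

Enumerate traces; 2 have nonzero weight after conditioning:
  (W=0, X=3, Y=1, Z=2) weight 1/30
  (W=1, X=2, Y=1, Z=3) weight 1/60
Group by W:
  weight(W=0) = 1/30
  weight(W=1) = 1/60
Total weight = 1/30 + 1/60 = 1/20
P(W=0 | obs) = 1/30 / 1/20 = 2/3
P(W=1 | obs) = 1/60 / 1/20 = 1/3

P(W = 1 | obs) = 1/3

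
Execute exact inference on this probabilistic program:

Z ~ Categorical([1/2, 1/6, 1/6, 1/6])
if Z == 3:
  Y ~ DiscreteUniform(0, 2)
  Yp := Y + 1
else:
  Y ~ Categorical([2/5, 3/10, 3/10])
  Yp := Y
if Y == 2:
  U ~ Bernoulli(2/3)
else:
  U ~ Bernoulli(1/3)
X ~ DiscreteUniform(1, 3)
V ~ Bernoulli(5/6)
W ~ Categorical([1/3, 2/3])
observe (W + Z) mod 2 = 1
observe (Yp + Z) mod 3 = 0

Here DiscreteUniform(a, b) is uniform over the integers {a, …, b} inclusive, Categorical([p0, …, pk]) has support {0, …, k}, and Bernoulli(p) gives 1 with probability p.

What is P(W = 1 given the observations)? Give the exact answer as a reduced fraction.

Enumerate traces; 48 have nonzero weight after conditioning:
  (Z=0, Y=0, U=0, X=1, V=0, W=1) weight 2/405
  (Z=0, Y=0, U=0, X=1, V=1, W=1) weight 2/81
  (Z=0, Y=0, U=0, X=2, V=0, W=1) weight 2/405
  (Z=0, Y=0, U=0, X=2, V=1, W=1) weight 2/81
  (Z=0, Y=0, U=0, X=3, V=0, W=1) weight 2/405
  (Z=0, Y=0, U=0, X=3, V=1, W=1) weight 2/81
  (Z=0, Y=0, U=1, X=1, V=0, W=1) weight 1/405
  (Z=0, Y=0, U=1, X=1, V=1, W=1) weight 1/81
  (Z=1, Y=2, U=0, X=1, V=0, W=0) weight 1/3240
  … 39 more
Group by W:
  weight(W=0) = 19/540
  weight(W=1) = 1/6
Total weight = 19/540 + 1/6 = 109/540
P(W=0 | obs) = 19/540 / 109/540 = 19/109
P(W=1 | obs) = 1/6 / 109/540 = 90/109

P(W = 1 | obs) = 90/109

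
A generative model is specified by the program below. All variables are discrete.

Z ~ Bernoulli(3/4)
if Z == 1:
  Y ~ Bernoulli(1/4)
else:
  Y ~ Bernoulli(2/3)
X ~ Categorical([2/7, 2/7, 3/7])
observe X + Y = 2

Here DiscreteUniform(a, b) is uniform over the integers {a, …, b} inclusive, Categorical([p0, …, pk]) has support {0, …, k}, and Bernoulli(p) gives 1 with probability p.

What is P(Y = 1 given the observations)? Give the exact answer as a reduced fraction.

Enumerate traces; 4 have nonzero weight after conditioning:
  (Z=0, Y=0, X=2) weight 1/28
  (Z=0, Y=1, X=1) weight 1/21
  (Z=1, Y=0, X=2) weight 27/112
  (Z=1, Y=1, X=1) weight 3/56
Group by Y:
  weight(Y=0) = 31/112
  weight(Y=1) = 17/168
Total weight = 31/112 + 17/168 = 127/336
P(Y=0 | obs) = 31/112 / 127/336 = 93/127
P(Y=1 | obs) = 17/168 / 127/336 = 34/127

P(Y = 1 | obs) = 34/127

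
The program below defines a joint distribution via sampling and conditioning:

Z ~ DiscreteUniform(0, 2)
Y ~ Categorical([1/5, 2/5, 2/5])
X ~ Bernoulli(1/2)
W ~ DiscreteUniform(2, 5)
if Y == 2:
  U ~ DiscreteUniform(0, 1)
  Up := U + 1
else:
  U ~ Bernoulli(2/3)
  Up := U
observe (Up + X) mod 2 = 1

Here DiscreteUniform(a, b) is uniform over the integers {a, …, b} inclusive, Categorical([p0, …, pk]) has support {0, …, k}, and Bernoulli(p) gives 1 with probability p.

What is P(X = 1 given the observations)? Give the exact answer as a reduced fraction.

P(X = 1 | obs) = 2/5

Enumerate traces; 72 have nonzero weight after conditioning:
  (Z=0, Y=0, X=0, W=2, U=1) weight 1/180
  (Z=0, Y=0, X=0, W=3, U=1) weight 1/180
  (Z=0, Y=0, X=0, W=4, U=1) weight 1/180
  (Z=0, Y=0, X=0, W=5, U=1) weight 1/180
  (Z=0, Y=0, X=1, W=2, U=0) weight 1/360
  (Z=0, Y=0, X=1, W=3, U=0) weight 1/360
  (Z=0, Y=0, X=1, W=4, U=0) weight 1/360
  (Z=0, Y=0, X=1, W=5, U=0) weight 1/360
  … 64 more
Group by X:
  weight(X=0) = 3/10
  weight(X=1) = 1/5
Total weight = 3/10 + 1/5 = 1/2
P(X=0 | obs) = 3/10 / 1/2 = 3/5
P(X=1 | obs) = 1/5 / 1/2 = 2/5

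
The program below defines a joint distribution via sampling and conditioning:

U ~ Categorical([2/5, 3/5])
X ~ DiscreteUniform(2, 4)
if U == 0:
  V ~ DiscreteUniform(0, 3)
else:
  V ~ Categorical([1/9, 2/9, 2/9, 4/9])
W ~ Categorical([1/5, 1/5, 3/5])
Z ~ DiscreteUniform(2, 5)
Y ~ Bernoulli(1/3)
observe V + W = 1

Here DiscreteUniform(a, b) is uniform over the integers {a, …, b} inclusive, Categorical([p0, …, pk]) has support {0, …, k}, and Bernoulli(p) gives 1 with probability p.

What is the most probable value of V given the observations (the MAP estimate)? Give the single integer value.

Enumerate traces; 96 have nonzero weight after conditioning:
  (U=0, X=2, V=0, W=1, Z=2, Y=0) weight 1/900
  (U=0, X=2, V=0, W=1, Z=2, Y=1) weight 1/1800
  (U=0, X=2, V=0, W=1, Z=3, Y=0) weight 1/900
  (U=0, X=2, V=0, W=1, Z=3, Y=1) weight 1/1800
  (U=0, X=2, V=0, W=1, Z=4, Y=0) weight 1/900
  (U=0, X=2, V=0, W=1, Z=4, Y=1) weight 1/1800
  (U=0, X=2, V=0, W=1, Z=5, Y=0) weight 1/900
  (U=0, X=2, V=0, W=1, Z=5, Y=1) weight 1/1800
  (U=0, X=2, V=1, W=0, Z=2, Y=0) weight 1/900
  … 87 more
Group by V:
  weight(V=0) = 1/30
  weight(V=1) = 7/150
Total weight = 1/30 + 7/150 = 2/25
P(V=0 | obs) = 1/30 / 2/25 = 5/12
P(V=1 | obs) = 7/150 / 2/25 = 7/12
argmax = 1

argmax_v P(V = v | obs) = 1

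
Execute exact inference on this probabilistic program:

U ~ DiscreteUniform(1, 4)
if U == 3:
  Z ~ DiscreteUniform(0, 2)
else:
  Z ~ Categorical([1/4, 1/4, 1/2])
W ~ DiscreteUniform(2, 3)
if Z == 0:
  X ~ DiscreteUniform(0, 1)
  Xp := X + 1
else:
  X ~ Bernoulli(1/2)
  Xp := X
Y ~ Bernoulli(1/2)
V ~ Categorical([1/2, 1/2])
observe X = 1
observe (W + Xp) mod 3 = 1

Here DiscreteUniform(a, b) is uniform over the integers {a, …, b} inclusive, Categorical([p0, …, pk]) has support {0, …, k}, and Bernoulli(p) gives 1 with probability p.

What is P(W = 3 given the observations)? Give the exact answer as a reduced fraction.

Enumerate traces; 48 have nonzero weight after conditioning:
  (U=1, Z=0, W=2, X=1, Y=0, V=0) weight 1/256
  (U=1, Z=0, W=2, X=1, Y=0, V=1) weight 1/256
  (U=1, Z=0, W=2, X=1, Y=1, V=0) weight 1/256
  (U=1, Z=0, W=2, X=1, Y=1, V=1) weight 1/256
  (U=1, Z=1, W=3, X=1, Y=0, V=0) weight 1/256
  (U=1, Z=1, W=3, X=1, Y=0, V=1) weight 1/256
  (U=1, Z=1, W=3, X=1, Y=1, V=0) weight 1/256
  (U=1, Z=1, W=3, X=1, Y=1, V=1) weight 1/256
  … 40 more
Group by W:
  weight(W=2) = 13/192
  weight(W=3) = 35/192
Total weight = 13/192 + 35/192 = 1/4
P(W=2 | obs) = 13/192 / 1/4 = 13/48
P(W=3 | obs) = 35/192 / 1/4 = 35/48

P(W = 3 | obs) = 35/48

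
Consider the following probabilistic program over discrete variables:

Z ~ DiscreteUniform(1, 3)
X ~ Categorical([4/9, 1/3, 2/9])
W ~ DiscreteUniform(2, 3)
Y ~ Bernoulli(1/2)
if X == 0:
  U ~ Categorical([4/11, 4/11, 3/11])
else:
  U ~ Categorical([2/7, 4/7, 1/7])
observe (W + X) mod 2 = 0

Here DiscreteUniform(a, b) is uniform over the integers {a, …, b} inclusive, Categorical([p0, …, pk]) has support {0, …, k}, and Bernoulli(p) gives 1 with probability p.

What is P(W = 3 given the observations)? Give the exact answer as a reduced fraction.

P(W = 3 | obs) = 1/3

Enumerate traces; 54 have nonzero weight after conditioning:
  (Z=1, X=0, W=2, Y=0, U=0) weight 4/297
  (Z=1, X=0, W=2, Y=0, U=1) weight 4/297
  (Z=1, X=0, W=2, Y=0, U=2) weight 1/99
  (Z=1, X=0, W=2, Y=1, U=0) weight 4/297
  (Z=1, X=0, W=2, Y=1, U=1) weight 4/297
  (Z=1, X=0, W=2, Y=1, U=2) weight 1/99
  (Z=1, X=1, W=3, Y=0, U=0) weight 1/126
  (Z=1, X=1, W=3, Y=0, U=1) weight 1/63
  … 46 more
Group by W:
  weight(W=2) = 1/3
  weight(W=3) = 1/6
Total weight = 1/3 + 1/6 = 1/2
P(W=2 | obs) = 1/3 / 1/2 = 2/3
P(W=3 | obs) = 1/6 / 1/2 = 1/3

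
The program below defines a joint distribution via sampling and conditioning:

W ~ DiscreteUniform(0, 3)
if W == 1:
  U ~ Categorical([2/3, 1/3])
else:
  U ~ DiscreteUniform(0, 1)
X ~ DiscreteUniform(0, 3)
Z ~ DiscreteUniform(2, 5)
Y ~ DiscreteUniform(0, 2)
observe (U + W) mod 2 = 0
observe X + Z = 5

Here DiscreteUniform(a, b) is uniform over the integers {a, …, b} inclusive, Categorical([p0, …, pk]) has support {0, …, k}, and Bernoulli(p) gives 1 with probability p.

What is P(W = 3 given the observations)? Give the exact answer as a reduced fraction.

P(W = 3 | obs) = 3/11

Enumerate traces; 48 have nonzero weight after conditioning:
  (W=0, U=0, X=0, Z=5, Y=0) weight 1/384
  (W=0, U=0, X=0, Z=5, Y=1) weight 1/384
  (W=0, U=0, X=0, Z=5, Y=2) weight 1/384
  (W=0, U=0, X=1, Z=4, Y=0) weight 1/384
  (W=0, U=0, X=1, Z=4, Y=1) weight 1/384
  (W=0, U=0, X=1, Z=4, Y=2) weight 1/384
  (W=0, U=0, X=2, Z=3, Y=0) weight 1/384
  (W=0, U=0, X=2, Z=3, Y=1) weight 1/384
  (W=1, U=1, X=0, Z=5, Y=0) weight 1/576
  (W=2, U=0, X=0, Z=5, Y=0) weight 1/384
  … 38 more
Group by W:
  weight(W=0) = 1/32
  weight(W=1) = 1/48
  weight(W=2) = 1/32
  weight(W=3) = 1/32
Total weight = 1/32 + 1/48 + 1/32 + 1/32 = 11/96
P(W=0 | obs) = 1/32 / 11/96 = 3/11
P(W=1 | obs) = 1/48 / 11/96 = 2/11
P(W=2 | obs) = 1/32 / 11/96 = 3/11
P(W=3 | obs) = 1/32 / 11/96 = 3/11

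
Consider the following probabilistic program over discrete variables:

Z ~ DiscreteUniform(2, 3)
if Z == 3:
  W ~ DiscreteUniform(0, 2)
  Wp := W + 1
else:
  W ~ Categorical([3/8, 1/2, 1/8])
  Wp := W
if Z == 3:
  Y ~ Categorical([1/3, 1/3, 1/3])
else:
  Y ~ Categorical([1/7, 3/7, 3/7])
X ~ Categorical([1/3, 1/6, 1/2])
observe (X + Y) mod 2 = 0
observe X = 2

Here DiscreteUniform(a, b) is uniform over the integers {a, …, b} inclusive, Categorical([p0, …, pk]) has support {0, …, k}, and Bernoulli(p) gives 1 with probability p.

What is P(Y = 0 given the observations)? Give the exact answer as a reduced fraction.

P(Y = 0 | obs) = 5/13

Enumerate traces; 12 have nonzero weight after conditioning:
  (Z=2, W=0, Y=0, X=2) weight 3/224
  (Z=2, W=0, Y=2, X=2) weight 9/224
  (Z=2, W=1, Y=0, X=2) weight 1/56
  (Z=2, W=1, Y=2, X=2) weight 3/56
  (Z=2, W=2, Y=0, X=2) weight 1/224
  (Z=2, W=2, Y=2, X=2) weight 3/224
  (Z=3, W=0, Y=0, X=2) weight 1/36
  (Z=3, W=0, Y=2, X=2) weight 1/36
  … 4 more
Group by Y:
  weight(Y=0) = 5/42
  weight(Y=2) = 4/21
Total weight = 5/42 + 4/21 = 13/42
P(Y=0 | obs) = 5/42 / 13/42 = 5/13
P(Y=2 | obs) = 4/21 / 13/42 = 8/13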